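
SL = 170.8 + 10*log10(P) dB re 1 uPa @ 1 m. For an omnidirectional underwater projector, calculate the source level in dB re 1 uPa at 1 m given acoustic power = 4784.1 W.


SL = 170.8 + 10*log10(4784.1) = 170.8 + 36.8 = 207.6

207.6 dB


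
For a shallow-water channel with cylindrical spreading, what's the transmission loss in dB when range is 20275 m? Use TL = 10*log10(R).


TL = 10*log10(20275) = 43.07

43.07 dB


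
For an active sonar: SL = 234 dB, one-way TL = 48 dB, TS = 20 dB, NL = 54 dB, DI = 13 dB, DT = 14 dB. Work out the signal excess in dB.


SE = SL - 2*TL + TS - NL + DI - DT = 234 - 2*48 + (20) - 54 + 13 - 14 = 103

103 dB


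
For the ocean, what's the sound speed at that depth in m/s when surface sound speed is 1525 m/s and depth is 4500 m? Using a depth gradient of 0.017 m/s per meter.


1601.5 m/s


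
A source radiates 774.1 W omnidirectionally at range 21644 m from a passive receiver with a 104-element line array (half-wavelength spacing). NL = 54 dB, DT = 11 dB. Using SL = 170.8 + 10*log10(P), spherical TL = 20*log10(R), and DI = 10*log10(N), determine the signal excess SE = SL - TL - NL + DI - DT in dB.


Step 1: SL = 170.8 + 10*log10(774.1) = 199.69 dB
Step 2: TL = 20*log10(21644) = 86.71 dB
Step 3: DI = 10*log10(104) = 20.17 dB
Step 4: SE = SL - TL - NL + DI - DT = 199.69 - 86.71 - 54 + 20.17 - 11 = 68.15

68.15 dB


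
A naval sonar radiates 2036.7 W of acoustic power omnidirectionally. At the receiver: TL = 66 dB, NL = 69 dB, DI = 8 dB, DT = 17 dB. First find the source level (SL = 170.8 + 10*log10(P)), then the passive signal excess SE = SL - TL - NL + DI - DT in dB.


Step 1: SL = 170.8 + 10*log10(2036.7) = 203.89 dB
Step 2: SE = SL - TL - NL + DI - DT = 203.89 - 66 - 69 + 8 - 17 = 59.89

59.89 dB


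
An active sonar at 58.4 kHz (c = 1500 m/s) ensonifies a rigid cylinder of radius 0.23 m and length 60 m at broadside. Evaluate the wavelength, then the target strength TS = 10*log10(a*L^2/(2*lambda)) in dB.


Step 1: lambda = c/f = 1500/58400 = 0.02568 m
Step 2: TS = 10*log10(a*L^2/(2*lambda)) = 10*log10(0.23*60^2/(2*0.02568)) = 42.07

42.07 dB


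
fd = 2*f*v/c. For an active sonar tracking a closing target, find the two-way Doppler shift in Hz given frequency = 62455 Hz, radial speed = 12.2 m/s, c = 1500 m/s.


fd = 2*f*v/c = 2 * 62455 * 12.2 / 1500 = 1015.93

1015.93 Hz


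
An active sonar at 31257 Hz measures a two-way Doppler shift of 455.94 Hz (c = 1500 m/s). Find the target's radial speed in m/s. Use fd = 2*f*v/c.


From fd = 2*f*v/c, v = c*fd/(2*f) = 1500 * 455.94 / (2*31257) = 10.94

10.94 m/s


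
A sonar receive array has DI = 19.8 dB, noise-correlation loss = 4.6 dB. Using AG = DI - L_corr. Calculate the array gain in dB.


AG = DI - L_corr = 19.8 - 4.6 = 15.2

15.2 dB


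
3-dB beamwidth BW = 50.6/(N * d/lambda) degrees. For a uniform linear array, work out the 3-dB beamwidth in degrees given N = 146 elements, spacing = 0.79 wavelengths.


0.44 deg


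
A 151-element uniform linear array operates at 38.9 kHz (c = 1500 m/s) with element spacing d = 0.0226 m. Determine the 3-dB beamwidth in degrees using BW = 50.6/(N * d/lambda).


Step 1: lambda = 1500/38900 = 0.03856 m
Step 2: d/lambda = 0.0226/0.03856 = 0.5861
Step 3: BW = 50.6/(N * d/lambda) = 50.6/(151 * 0.5861) = 0.57

0.57 deg


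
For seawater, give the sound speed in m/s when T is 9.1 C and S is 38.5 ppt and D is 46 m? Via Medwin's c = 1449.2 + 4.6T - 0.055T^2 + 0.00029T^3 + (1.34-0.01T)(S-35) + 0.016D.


1491.83 m/s


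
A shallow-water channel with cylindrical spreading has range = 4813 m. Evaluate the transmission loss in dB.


TL = 10*log10(4813) = 36.82

36.82 dB


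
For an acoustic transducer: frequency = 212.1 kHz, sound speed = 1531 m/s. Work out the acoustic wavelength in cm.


lambda = c/f = 1531 / 212100 = 0.0072 m = 0.72 cm

0.72 cm


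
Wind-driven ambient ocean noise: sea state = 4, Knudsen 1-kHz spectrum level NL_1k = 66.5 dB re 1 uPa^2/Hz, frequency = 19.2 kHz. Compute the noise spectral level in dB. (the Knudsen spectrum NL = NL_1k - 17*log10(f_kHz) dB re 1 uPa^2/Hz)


44.68 dB


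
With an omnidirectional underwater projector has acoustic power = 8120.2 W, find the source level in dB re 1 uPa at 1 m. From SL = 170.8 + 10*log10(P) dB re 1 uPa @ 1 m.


SL = 170.8 + 10*log10(8120.2) = 170.8 + 39.1 = 209.9

209.9 dB


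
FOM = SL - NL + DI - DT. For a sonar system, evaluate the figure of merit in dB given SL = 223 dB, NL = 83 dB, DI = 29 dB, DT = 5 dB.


164 dB


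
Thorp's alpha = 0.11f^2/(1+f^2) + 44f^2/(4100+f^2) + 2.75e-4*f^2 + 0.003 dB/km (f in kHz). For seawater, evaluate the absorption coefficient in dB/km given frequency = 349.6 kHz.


76.295 dB/km


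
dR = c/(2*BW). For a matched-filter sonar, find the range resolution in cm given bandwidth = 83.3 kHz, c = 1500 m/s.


0.9 cm


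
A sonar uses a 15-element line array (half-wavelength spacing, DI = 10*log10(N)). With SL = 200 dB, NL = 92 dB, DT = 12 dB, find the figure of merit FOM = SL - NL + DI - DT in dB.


Step 1: DI = 10*log10(15) = 11.76 dB
Step 2: FOM = SL - NL + DI - DT = 200 - 92 + 11.76 - 12 = 107.76

107.76 dB


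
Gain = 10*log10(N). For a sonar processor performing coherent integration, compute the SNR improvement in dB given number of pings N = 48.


Gain = 10*log10(48) = 16.81

16.81 dB


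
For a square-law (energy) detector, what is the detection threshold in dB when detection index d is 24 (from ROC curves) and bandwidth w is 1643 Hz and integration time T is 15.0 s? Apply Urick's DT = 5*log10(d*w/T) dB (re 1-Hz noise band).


DT = 5*log10(d*w/T) = 5*log10(24 * 1643 / 15.0) = 5*log10(2628.8) = 17.1

17.1 dB


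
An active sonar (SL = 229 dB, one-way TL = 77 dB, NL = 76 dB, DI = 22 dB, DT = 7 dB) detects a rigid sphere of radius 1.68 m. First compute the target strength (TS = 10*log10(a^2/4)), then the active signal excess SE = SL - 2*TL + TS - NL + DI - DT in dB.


Step 1: TS = 10*log10(1.68^2/4) = -1.51 dB
Step 2: SE = SL - 2*TL + TS - NL + DI - DT = 229 - 2*77 + (-1.51) - 76 + 22 - 7 = 12.49

12.49 dB


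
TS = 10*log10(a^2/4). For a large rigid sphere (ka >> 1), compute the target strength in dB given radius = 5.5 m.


TS = 10*log10(5.5^2 / 4) = 10*log10(7.5625) = 8.79

8.79 dB


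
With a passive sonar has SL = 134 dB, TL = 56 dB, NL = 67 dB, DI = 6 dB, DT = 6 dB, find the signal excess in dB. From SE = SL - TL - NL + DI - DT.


11 dB


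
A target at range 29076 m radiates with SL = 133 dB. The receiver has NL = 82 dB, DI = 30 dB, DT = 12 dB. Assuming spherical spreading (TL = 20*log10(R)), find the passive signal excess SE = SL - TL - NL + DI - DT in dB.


Step 1: TL = 20*log10(29076) = 89.27 dB
Step 2: SE = 133 - 89.27 - 82 + 30 - 12 = -20.27

-20.27 dB


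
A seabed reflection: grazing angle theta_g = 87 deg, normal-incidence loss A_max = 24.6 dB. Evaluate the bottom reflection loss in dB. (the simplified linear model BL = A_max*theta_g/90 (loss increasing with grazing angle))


BL = A_max * theta_g / 90 = 24.6 * 87 / 90 = 23.78

23.78 dB


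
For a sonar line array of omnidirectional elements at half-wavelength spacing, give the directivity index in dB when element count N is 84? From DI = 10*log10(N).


19.24 dB


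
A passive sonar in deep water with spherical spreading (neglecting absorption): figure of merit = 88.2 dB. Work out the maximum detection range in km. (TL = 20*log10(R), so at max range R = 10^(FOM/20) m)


At max range FOM = TL, so 20*log10(R) = 88.2
R = 10^(88.2/20) = 25703.96 m = 25.7 km

25.7 km


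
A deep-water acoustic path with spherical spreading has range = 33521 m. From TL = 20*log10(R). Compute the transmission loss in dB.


90.51 dB


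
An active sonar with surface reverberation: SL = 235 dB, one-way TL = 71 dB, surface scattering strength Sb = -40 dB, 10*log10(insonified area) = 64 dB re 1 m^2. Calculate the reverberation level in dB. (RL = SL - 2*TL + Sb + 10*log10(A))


RL = SL - 2*TL + Sb + 10*log10(A) = 235 - 2*71 + (-40) + 64 = 117

117 dB


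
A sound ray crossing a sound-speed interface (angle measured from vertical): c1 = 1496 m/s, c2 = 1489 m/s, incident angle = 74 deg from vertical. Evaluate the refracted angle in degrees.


sin(theta2) = (c2/c1)*sin(theta1) = (1489/1496)*sin(74 deg) = 0.95676
theta2 = arcsin(0.95676) = 73.09

73.09 deg


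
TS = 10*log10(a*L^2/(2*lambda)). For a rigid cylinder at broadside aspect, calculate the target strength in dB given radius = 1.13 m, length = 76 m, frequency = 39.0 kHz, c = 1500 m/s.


lambda = 1500/39000 = 0.03846 m
TS = 10*log10(1.13*76^2/(2*0.03846)) = 49.29

49.29 dB


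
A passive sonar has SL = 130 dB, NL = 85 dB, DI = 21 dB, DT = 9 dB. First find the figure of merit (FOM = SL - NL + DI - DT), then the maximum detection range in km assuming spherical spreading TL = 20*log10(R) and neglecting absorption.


Step 1: FOM = SL - NL + DI - DT = 130 - 85 + 21 - 9 = 57 dB
Step 2: at max range FOM = TL = 20*log10(R), so R = 10^(57/20) = 707.95 m = 0.71 km

0.71 km


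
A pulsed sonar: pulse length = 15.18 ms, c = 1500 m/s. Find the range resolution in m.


dR = c*tau/2 = 1500 * 15.18e-3 / 2 = 11.385

11.385 m


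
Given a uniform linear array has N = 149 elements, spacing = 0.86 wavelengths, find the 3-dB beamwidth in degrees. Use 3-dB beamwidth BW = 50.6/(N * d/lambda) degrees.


BW = 50.6 / (149 * 0.86) = 50.6 / 128.14 = 0.39

0.39 deg


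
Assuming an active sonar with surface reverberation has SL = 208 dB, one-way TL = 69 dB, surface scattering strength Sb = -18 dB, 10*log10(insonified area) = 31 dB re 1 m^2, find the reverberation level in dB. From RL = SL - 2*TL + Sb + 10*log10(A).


RL = SL - 2*TL + Sb + 10*log10(A) = 208 - 2*69 + (-18) + 31 = 83

83 dB


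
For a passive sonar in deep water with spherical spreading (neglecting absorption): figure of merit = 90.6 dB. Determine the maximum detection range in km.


At max range FOM = TL, so 20*log10(R) = 90.6
R = 10^(90.6/20) = 33884.42 m = 33.88 km

33.88 km


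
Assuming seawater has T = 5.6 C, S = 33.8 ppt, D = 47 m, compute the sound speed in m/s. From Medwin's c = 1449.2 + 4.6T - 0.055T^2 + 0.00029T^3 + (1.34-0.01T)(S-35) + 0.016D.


1472.5 m/s


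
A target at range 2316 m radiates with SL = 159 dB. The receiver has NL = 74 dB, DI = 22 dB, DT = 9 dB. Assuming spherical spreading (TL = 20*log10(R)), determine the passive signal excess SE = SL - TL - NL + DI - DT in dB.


30.71 dB


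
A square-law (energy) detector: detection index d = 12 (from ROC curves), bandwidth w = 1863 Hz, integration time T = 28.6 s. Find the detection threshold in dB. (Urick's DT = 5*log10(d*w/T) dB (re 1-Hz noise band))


14.47 dB


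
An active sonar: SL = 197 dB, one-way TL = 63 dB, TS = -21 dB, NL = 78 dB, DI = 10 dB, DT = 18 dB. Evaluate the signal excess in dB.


-36 dB


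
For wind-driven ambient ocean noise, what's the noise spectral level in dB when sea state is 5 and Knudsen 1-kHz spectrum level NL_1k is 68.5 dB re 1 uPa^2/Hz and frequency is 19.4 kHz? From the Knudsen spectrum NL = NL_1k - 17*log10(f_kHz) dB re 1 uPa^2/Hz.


NL = NL_1k - 17*log10(f_kHz) = 68.5 - 17*log10(19.4) = 68.5 - (21.89) = 46.61

46.61 dB


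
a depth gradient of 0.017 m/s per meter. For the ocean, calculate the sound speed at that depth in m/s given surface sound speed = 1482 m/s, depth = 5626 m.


c = 1482 + 0.017 * 5626 = 1577.642

1577.642 m/s


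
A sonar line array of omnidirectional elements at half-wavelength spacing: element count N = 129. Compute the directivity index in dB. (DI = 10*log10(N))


DI = 10*log10(129) = 21.11

21.11 dB


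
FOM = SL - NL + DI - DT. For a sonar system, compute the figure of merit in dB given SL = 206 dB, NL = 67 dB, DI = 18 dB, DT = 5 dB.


152 dB


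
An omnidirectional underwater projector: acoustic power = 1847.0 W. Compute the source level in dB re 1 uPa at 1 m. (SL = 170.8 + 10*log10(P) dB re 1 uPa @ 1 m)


SL = 170.8 + 10*log10(1847.0) = 170.8 + 32.66 = 203.46

203.46 dB


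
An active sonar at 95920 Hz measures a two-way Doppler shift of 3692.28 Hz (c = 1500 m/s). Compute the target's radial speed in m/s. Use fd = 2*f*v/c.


28.87 m/s


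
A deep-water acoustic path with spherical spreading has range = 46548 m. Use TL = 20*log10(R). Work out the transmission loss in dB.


TL = 20*log10(46548) = 93.36

93.36 dB


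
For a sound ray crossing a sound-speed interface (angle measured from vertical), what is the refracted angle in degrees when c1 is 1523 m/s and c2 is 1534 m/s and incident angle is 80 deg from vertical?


sin(theta2) = (c2/c1)*sin(theta1) = (1534/1523)*sin(80 deg) = 0.99192
theta2 = arcsin(0.99192) = 82.71

82.71 deg


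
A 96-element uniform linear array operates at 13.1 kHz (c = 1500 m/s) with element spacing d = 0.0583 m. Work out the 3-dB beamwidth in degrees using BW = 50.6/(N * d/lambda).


1.04 deg


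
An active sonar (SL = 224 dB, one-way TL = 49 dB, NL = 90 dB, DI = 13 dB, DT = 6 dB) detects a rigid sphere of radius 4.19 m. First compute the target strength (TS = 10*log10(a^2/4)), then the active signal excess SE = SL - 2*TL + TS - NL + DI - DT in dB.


Step 1: TS = 10*log10(4.19^2/4) = 6.42 dB
Step 2: SE = SL - 2*TL + TS - NL + DI - DT = 224 - 2*49 + (6.42) - 90 + 13 - 6 = 49.42

49.42 dB


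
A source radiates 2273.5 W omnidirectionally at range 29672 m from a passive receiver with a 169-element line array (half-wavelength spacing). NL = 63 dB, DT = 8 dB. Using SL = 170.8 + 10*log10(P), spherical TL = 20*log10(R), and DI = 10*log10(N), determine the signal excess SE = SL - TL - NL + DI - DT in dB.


Step 1: SL = 170.8 + 10*log10(2273.5) = 204.37 dB
Step 2: TL = 20*log10(29672) = 89.45 dB
Step 3: DI = 10*log10(169) = 22.28 dB
Step 4: SE = SL - TL - NL + DI - DT = 204.37 - 89.45 - 63 + 22.28 - 8 = 66.2

66.2 dB


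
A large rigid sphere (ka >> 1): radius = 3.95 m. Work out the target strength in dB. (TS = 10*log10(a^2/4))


5.91 dB


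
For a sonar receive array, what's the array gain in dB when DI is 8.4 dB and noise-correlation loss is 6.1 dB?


2.3 dB


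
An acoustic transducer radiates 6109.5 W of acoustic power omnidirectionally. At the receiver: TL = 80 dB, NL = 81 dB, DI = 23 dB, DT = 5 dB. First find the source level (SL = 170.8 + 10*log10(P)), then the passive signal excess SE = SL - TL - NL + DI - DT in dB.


Step 1: SL = 170.8 + 10*log10(6109.5) = 208.66 dB
Step 2: SE = SL - TL - NL + DI - DT = 208.66 - 80 - 81 + 23 - 5 = 65.66

65.66 dB


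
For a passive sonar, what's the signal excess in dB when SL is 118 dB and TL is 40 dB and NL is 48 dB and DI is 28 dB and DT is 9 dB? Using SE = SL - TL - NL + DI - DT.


49 dB


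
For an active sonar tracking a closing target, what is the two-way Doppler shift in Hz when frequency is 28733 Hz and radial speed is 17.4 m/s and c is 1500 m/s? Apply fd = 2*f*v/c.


fd = 2*f*v/c = 2 * 28733 * 17.4 / 1500 = 666.61

666.61 Hz


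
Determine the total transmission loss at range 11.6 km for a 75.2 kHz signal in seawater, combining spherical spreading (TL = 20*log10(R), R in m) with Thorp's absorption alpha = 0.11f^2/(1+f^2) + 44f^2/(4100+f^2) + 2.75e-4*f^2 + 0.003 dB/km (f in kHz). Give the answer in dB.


396.52 dB


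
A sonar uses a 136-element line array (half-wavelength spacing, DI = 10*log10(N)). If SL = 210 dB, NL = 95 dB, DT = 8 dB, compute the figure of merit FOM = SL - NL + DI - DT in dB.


Step 1: DI = 10*log10(136) = 21.34 dB
Step 2: FOM = SL - NL + DI - DT = 210 - 95 + 21.34 - 8 = 128.34

128.34 dB


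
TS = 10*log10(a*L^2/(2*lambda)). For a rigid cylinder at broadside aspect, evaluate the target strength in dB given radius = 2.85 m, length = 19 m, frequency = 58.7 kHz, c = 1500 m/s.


lambda = 1500/58700 = 0.02555 m
TS = 10*log10(2.85*19^2/(2*0.02555)) = 43.04

43.04 dB


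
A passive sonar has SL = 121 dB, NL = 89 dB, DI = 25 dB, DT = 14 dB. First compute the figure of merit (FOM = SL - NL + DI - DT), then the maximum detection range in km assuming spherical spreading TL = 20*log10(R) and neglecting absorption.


Step 1: FOM = SL - NL + DI - DT = 121 - 89 + 25 - 14 = 43 dB
Step 2: at max range FOM = TL = 20*log10(R), so R = 10^(43/20) = 141.25 m = 0.14 km

0.14 km


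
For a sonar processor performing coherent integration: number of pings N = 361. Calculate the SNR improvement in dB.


25.58 dB


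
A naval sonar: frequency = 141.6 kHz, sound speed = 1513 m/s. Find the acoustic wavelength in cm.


lambda = c/f = 1513 / 141600 = 0.0107 m = 1.07 cm

1.07 cm


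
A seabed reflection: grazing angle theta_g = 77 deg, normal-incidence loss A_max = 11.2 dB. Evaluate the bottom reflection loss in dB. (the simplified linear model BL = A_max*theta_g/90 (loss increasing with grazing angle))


BL = A_max * theta_g / 90 = 11.2 * 77 / 90 = 9.58

9.58 dB


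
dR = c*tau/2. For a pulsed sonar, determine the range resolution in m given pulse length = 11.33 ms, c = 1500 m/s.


dR = c*tau/2 = 1500 * 11.33e-3 / 2 = 8.4975

8.4975 m


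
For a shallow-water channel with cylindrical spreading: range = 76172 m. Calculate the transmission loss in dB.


48.82 dB


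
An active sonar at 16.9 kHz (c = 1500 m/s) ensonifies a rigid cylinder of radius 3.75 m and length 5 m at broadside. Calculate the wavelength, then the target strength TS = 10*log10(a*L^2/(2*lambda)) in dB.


Step 1: lambda = c/f = 1500/16900 = 0.08876 m
Step 2: TS = 10*log10(a*L^2/(2*lambda)) = 10*log10(3.75*5^2/(2*0.08876)) = 27.23

27.23 dB


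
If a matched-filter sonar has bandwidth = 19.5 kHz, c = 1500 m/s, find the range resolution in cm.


dR = c/(2*BW) = 1500 / (2 * 19.5e3) = 0.0385 m = 3.85 cm

3.85 cm


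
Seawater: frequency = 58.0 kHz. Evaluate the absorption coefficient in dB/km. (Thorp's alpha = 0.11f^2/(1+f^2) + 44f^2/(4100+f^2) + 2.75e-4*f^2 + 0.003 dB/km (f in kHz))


20.869 dB/km


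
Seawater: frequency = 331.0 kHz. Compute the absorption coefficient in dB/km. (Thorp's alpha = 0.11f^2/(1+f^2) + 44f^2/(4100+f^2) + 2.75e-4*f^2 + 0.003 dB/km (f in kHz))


72.655 dB/km


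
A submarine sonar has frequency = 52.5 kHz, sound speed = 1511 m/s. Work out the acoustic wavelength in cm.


lambda = c/f = 1511 / 52500 = 0.0288 m = 2.88 cm

2.88 cm


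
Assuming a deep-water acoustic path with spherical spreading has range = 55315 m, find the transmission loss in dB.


TL = 20*log10(55315) = 94.86

94.86 dB


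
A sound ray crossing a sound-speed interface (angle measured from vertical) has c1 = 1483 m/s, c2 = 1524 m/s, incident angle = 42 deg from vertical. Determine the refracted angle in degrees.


sin(theta2) = (c2/c1)*sin(theta1) = (1524/1483)*sin(42 deg) = 0.68763
theta2 = arcsin(0.68763) = 43.44

43.44 deg


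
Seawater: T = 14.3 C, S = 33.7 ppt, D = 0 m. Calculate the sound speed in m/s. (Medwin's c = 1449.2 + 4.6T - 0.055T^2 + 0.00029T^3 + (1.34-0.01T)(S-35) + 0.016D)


c = 1449.2 + 4.6*14.3 - 0.055*14.3^2 + 0.00029*14.3^3 + (1.34 - 0.01*14.3)*(33.7 - 35) + 0.016*0 = 1503.02

1503.02 m/s


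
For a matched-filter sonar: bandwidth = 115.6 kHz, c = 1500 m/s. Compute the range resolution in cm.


dR = c/(2*BW) = 1500 / (2 * 115.6e3) = 0.0065 m = 0.65 cm

0.65 cm


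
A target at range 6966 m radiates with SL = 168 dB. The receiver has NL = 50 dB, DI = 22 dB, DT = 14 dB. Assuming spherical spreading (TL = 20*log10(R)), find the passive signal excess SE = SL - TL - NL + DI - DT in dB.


Step 1: TL = 20*log10(6966) = 76.86 dB
Step 2: SE = 168 - 76.86 - 50 + 22 - 14 = 49.14

49.14 dB


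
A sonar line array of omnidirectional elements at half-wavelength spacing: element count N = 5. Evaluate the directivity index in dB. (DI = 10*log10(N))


6.99 dB


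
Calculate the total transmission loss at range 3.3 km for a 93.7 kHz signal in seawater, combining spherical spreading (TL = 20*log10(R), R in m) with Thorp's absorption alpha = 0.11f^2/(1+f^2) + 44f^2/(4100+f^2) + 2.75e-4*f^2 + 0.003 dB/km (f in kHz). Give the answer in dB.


Step 1 (Thorp): alpha = 0.11*8779.69/(1+8779.69) + 44*8779.69/(4100+8779.69) + 2.75e-4*8779.69 + 0.003 = 32.5209 dB/km
Step 2: TL_spread = 20*log10(3300) = 70.37 dB
Step 3: TL_abs = alpha*R = 32.5209 * 3.3 = 107.32 dB
Step 4: TL_total = 70.37 + 107.32 = 177.69

177.69 dB


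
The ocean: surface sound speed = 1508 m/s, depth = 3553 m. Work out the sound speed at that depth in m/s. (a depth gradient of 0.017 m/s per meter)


1568.401 m/s


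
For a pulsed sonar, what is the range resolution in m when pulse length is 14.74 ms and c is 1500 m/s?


11.055 m


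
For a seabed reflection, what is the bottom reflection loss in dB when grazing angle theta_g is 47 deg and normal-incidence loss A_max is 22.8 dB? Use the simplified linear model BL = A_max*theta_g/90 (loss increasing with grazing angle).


BL = A_max * theta_g / 90 = 22.8 * 47 / 90 = 11.91

11.91 dB


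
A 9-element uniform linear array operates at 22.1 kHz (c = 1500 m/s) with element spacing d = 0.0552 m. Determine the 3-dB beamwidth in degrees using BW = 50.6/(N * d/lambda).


Step 1: lambda = 1500/22100 = 0.06787 m
Step 2: d/lambda = 0.0552/0.06787 = 0.8133
Step 3: BW = 50.6/(N * d/lambda) = 50.6/(9 * 0.8133) = 6.91

6.91 deg


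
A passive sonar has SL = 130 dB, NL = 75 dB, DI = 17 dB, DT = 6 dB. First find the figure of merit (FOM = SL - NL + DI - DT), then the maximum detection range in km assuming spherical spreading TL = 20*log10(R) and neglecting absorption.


Step 1: FOM = SL - NL + DI - DT = 130 - 75 + 17 - 6 = 66 dB
Step 2: at max range FOM = TL = 20*log10(R), so R = 10^(66/20) = 1995.26 m = 2.0 km

2.0 km


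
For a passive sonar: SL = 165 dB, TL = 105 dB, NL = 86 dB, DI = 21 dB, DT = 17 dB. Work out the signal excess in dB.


-22 dB


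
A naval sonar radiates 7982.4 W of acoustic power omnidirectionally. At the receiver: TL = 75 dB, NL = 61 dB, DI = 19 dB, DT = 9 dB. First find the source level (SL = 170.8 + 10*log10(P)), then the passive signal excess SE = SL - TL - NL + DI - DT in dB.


Step 1: SL = 170.8 + 10*log10(7982.4) = 209.82 dB
Step 2: SE = SL - TL - NL + DI - DT = 209.82 - 75 - 61 + 19 - 9 = 83.82

83.82 dB


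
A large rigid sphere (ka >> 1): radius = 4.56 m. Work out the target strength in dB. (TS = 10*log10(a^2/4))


7.16 dB


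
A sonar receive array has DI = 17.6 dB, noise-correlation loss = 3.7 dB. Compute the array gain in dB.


AG = DI - L_corr = 17.6 - 3.7 = 13.9

13.9 dB


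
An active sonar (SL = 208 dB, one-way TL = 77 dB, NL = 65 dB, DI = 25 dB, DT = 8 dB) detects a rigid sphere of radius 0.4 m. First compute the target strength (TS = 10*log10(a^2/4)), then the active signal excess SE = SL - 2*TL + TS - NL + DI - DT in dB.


Step 1: TS = 10*log10(0.4^2/4) = -13.98 dB
Step 2: SE = SL - 2*TL + TS - NL + DI - DT = 208 - 2*77 + (-13.98) - 65 + 25 - 8 = -7.98

-7.98 dB


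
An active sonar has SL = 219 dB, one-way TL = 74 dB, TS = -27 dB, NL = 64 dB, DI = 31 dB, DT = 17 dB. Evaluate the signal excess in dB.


SE = SL - 2*TL + TS - NL + DI - DT = 219 - 2*74 + (-27) - 64 + 31 - 17 = -6

-6 dB


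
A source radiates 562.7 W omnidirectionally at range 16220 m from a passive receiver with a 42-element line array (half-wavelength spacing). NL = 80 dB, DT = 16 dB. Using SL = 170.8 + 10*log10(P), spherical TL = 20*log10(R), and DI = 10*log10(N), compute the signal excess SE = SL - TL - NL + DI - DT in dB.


Step 1: SL = 170.8 + 10*log10(562.7) = 198.3 dB
Step 2: TL = 20*log10(16220) = 84.2 dB
Step 3: DI = 10*log10(42) = 16.23 dB
Step 4: SE = SL - TL - NL + DI - DT = 198.3 - 84.2 - 80 + 16.23 - 16 = 34.33

34.33 dB


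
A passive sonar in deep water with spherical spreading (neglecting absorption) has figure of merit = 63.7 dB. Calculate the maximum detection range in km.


At max range FOM = TL, so 20*log10(R) = 63.7
R = 10^(63.7/20) = 1531.09 m = 1.53 km

1.53 km


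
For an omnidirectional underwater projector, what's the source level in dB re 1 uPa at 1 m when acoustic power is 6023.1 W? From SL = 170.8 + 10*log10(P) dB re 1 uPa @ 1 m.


SL = 170.8 + 10*log10(6023.1) = 170.8 + 37.8 = 208.6

208.6 dB


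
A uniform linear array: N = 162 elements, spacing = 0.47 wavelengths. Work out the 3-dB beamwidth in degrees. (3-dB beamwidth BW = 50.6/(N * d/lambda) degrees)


BW = 50.6 / (162 * 0.47) = 50.6 / 76.14 = 0.66

0.66 deg


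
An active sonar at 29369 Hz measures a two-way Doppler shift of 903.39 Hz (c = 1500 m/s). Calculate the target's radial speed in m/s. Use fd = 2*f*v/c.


From fd = 2*f*v/c, v = c*fd/(2*f) = 1500 * 903.39 / (2*29369) = 23.07

23.07 m/s


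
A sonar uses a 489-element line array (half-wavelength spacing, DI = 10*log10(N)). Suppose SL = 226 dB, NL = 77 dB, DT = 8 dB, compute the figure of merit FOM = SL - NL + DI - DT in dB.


Step 1: DI = 10*log10(489) = 26.89 dB
Step 2: FOM = SL - NL + DI - DT = 226 - 77 + 26.89 - 8 = 167.89

167.89 dB


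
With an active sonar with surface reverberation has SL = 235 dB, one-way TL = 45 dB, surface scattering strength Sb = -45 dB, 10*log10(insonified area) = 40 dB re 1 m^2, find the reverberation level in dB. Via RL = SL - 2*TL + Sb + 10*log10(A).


RL = SL - 2*TL + Sb + 10*log10(A) = 235 - 2*45 + (-45) + 40 = 140

140 dB


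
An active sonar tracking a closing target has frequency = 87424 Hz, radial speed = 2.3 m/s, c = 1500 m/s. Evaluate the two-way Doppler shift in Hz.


fd = 2*f*v/c = 2 * 87424 * 2.3 / 1500 = 268.1

268.1 Hz


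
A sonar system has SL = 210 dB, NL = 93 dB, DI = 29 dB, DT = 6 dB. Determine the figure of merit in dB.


140 dB


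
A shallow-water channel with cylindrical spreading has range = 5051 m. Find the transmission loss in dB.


TL = 10*log10(5051) = 37.03

37.03 dB


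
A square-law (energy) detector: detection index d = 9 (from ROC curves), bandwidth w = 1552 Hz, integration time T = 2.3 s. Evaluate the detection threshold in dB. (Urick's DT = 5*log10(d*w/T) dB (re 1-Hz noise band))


DT = 5*log10(d*w/T) = 5*log10(9 * 1552 / 2.3) = 5*log10(6073.04) = 18.92

18.92 dB


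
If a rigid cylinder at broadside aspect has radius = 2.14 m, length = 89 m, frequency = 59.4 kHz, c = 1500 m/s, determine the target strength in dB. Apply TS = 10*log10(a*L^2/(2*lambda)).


lambda = 1500/59400 = 0.02525 m
TS = 10*log10(2.14*89^2/(2*0.02525)) = 55.26

55.26 dB


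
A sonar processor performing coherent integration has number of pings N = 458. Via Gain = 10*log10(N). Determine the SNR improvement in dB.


Gain = 10*log10(458) = 26.61

26.61 dB


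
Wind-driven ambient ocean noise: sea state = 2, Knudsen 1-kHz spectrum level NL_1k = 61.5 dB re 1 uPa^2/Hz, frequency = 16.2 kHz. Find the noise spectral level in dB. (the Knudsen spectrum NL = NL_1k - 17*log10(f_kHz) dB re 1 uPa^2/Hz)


40.94 dB


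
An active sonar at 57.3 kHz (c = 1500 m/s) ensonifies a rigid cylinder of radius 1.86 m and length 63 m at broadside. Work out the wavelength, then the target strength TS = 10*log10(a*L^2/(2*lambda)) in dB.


Step 1: lambda = c/f = 1500/57300 = 0.02618 m
Step 2: TS = 10*log10(a*L^2/(2*lambda)) = 10*log10(1.86*63^2/(2*0.02618)) = 51.49

51.49 dB


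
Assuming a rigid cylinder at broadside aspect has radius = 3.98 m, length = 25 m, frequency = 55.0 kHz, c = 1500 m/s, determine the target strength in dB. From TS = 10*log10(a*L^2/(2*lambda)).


46.59 dB


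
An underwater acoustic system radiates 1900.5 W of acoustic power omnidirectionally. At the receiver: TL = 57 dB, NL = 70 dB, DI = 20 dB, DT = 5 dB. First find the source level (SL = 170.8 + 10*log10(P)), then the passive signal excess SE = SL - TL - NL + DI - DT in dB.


Step 1: SL = 170.8 + 10*log10(1900.5) = 203.59 dB
Step 2: SE = SL - TL - NL + DI - DT = 203.59 - 57 - 70 + 20 - 5 = 91.59

91.59 dB


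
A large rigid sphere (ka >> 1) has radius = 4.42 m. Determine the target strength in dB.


TS = 10*log10(4.42^2 / 4) = 10*log10(4.8841) = 6.89

6.89 dB


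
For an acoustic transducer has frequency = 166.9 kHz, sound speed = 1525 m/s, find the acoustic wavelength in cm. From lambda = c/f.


0.91 cm


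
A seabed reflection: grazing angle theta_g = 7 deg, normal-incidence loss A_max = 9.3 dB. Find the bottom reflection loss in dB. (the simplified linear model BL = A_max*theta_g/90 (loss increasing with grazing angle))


0.72 dB


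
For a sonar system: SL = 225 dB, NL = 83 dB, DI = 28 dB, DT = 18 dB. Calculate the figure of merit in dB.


FOM = SL - NL + DI - DT = 225 - 83 + 28 - 18 = 152

152 dB


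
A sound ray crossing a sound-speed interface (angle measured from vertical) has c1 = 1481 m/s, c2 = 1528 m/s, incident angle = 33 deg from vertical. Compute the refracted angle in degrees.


sin(theta2) = (c2/c1)*sin(theta1) = (1528/1481)*sin(33 deg) = 0.56192
theta2 = arcsin(0.56192) = 34.19

34.19 deg


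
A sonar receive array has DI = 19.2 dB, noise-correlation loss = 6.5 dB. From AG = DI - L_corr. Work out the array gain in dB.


AG = DI - L_corr = 19.2 - 6.5 = 12.7

12.7 dB


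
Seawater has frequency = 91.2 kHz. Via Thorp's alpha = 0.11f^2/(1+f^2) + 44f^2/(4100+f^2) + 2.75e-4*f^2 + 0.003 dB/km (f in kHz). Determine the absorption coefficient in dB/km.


31.872 dB/km


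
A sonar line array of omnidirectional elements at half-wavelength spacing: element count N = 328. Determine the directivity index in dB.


25.16 dB


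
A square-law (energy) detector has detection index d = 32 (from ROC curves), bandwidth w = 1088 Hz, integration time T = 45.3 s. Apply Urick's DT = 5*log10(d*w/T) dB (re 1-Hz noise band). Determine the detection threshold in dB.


DT = 5*log10(d*w/T) = 5*log10(32 * 1088 / 45.3) = 5*log10(768.57) = 14.43

14.43 dB


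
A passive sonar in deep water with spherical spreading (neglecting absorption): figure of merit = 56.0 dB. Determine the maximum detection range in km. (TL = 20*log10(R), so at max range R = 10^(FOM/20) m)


0.63 km


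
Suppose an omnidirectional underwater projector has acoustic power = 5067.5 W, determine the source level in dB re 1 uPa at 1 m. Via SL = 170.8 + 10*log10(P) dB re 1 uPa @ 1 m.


SL = 170.8 + 10*log10(5067.5) = 170.8 + 37.05 = 207.85

207.85 dB


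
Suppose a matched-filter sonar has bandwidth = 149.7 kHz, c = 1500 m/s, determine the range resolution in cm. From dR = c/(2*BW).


dR = c/(2*BW) = 1500 / (2 * 149.7e3) = 0.005 m = 0.5 cm

0.5 cm


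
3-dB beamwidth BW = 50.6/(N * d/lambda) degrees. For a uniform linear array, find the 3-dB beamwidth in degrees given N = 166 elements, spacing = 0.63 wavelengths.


BW = 50.6 / (166 * 0.63) = 50.6 / 104.58 = 0.48

0.48 deg


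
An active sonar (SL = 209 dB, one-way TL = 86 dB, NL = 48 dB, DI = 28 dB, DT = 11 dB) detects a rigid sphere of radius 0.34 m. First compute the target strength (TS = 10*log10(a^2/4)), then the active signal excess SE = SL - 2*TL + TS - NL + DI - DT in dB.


Step 1: TS = 10*log10(0.34^2/4) = -15.39 dB
Step 2: SE = SL - 2*TL + TS - NL + DI - DT = 209 - 2*86 + (-15.39) - 48 + 28 - 11 = -9.39

-9.39 dB


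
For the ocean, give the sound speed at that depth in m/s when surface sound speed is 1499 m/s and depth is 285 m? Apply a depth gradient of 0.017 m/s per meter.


1503.845 m/s


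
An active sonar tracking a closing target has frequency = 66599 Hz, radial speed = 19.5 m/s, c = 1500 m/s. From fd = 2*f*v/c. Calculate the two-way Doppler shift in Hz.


1731.57 Hz


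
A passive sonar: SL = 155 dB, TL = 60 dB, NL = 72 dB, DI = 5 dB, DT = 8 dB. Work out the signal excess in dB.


SE = SL - TL - NL + DI - DT = 155 - 60 - 72 + 5 - 8 = 20

20 dB


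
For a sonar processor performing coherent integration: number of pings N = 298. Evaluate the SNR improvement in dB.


24.74 dB


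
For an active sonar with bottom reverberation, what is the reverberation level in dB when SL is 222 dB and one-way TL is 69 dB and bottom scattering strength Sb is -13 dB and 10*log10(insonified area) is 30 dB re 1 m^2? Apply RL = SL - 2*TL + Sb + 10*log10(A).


RL = SL - 2*TL + Sb + 10*log10(A) = 222 - 2*69 + (-13) + 30 = 101

101 dB


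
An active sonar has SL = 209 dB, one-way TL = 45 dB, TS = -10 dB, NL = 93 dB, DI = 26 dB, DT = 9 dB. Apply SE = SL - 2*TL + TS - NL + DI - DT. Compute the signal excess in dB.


SE = SL - 2*TL + TS - NL + DI - DT = 209 - 2*45 + (-10) - 93 + 26 - 9 = 33

33 dB


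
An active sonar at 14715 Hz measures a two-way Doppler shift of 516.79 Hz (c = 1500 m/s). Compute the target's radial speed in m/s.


From fd = 2*f*v/c, v = c*fd/(2*f) = 1500 * 516.79 / (2*14715) = 26.34

26.34 m/s


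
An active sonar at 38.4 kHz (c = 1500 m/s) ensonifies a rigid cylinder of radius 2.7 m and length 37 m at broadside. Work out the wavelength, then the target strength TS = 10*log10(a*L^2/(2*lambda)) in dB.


Step 1: lambda = c/f = 1500/38400 = 0.03906 m
Step 2: TS = 10*log10(a*L^2/(2*lambda)) = 10*log10(2.7*37^2/(2*0.03906)) = 46.75

46.75 dB


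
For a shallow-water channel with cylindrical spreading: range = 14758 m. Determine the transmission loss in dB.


41.69 dB


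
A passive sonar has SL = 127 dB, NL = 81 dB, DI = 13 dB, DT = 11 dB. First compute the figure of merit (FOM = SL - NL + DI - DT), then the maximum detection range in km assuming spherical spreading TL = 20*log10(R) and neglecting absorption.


Step 1: FOM = SL - NL + DI - DT = 127 - 81 + 13 - 11 = 48 dB
Step 2: at max range FOM = TL = 20*log10(R), so R = 10^(48/20) = 251.19 m = 0.25 km

0.25 km


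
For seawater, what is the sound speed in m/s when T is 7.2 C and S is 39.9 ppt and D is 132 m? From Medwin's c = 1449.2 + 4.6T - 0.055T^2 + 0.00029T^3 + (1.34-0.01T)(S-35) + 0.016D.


c = 1449.2 + 4.6*7.2 - 0.055*7.2^2 + 0.00029*7.2^3 + (1.34 - 0.01*7.2)*(39.9 - 35) + 0.016*132 = 1487.9

1487.9 m/s


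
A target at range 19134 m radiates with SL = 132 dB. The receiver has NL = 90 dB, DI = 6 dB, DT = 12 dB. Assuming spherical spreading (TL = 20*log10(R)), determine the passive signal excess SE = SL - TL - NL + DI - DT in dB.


Step 1: TL = 20*log10(19134) = 85.64 dB
Step 2: SE = 132 - 85.64 - 90 + 6 - 12 = -49.64

-49.64 dB


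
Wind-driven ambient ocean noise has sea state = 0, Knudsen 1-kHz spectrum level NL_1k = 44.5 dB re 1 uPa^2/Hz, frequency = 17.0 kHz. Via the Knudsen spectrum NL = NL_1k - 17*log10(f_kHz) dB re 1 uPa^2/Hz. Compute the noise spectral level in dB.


23.58 dB


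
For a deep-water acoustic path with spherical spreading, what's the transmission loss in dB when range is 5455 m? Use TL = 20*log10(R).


TL = 20*log10(5455) = 74.74

74.74 dB


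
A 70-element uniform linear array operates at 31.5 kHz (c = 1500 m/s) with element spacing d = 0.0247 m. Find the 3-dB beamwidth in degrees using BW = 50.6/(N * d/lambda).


1.39 deg


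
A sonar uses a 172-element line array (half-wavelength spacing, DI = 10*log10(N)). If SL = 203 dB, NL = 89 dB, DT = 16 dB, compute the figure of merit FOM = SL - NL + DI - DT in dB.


120.36 dB


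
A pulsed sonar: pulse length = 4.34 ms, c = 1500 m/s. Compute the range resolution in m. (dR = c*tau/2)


dR = c*tau/2 = 1500 * 4.34e-3 / 2 = 3.255

3.255 m


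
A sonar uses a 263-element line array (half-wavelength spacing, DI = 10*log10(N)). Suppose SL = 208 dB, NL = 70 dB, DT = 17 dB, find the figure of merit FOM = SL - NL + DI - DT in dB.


145.2 dB


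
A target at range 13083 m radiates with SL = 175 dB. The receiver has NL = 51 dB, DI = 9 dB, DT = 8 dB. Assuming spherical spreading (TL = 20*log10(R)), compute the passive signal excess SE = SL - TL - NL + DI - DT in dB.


Step 1: TL = 20*log10(13083) = 82.33 dB
Step 2: SE = 175 - 82.33 - 51 + 9 - 8 = 42.67

42.67 dB


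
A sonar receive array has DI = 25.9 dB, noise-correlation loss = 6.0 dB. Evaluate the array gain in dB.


19.9 dB


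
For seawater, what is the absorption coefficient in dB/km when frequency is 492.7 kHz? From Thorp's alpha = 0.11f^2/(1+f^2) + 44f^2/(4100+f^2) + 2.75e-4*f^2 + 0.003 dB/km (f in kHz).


110.139 dB/km


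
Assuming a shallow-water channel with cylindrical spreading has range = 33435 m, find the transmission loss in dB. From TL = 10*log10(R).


TL = 10*log10(33435) = 45.24

45.24 dB


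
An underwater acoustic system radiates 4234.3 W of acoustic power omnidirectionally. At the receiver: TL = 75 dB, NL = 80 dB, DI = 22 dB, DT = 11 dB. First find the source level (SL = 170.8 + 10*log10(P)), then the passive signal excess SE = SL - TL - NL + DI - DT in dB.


Step 1: SL = 170.8 + 10*log10(4234.3) = 207.07 dB
Step 2: SE = SL - TL - NL + DI - DT = 207.07 - 75 - 80 + 22 - 11 = 63.07

63.07 dB


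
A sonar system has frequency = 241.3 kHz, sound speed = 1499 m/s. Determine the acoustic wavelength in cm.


lambda = c/f = 1499 / 241300 = 0.0062 m = 0.62 cm

0.62 cm


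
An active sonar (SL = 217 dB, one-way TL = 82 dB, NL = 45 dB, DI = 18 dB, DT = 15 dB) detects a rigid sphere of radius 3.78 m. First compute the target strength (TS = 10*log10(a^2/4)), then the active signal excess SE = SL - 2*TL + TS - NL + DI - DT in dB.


Step 1: TS = 10*log10(3.78^2/4) = 5.53 dB
Step 2: SE = SL - 2*TL + TS - NL + DI - DT = 217 - 2*82 + (5.53) - 45 + 18 - 15 = 16.53

16.53 dB


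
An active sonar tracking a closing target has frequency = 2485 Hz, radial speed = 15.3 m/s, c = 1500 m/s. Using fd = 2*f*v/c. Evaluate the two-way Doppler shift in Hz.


fd = 2*f*v/c = 2 * 2485 * 15.3 / 1500 = 50.69

50.69 Hz


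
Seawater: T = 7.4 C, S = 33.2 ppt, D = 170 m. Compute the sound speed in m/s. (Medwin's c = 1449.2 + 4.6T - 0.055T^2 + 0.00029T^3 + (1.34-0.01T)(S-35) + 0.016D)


c = 1449.2 + 4.6*7.4 - 0.055*7.4^2 + 0.00029*7.4^3 + (1.34 - 0.01*7.4)*(33.2 - 35) + 0.016*170 = 1480.79

1480.79 m/s


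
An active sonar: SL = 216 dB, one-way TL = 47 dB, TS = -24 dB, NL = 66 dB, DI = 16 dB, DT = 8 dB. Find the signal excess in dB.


SE = SL - 2*TL + TS - NL + DI - DT = 216 - 2*47 + (-24) - 66 + 16 - 8 = 40

40 dB


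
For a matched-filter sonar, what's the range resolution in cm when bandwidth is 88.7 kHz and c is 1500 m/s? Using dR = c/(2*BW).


0.85 cm


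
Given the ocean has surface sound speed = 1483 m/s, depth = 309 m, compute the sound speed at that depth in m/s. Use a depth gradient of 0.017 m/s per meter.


c = 1483 + 0.017 * 309 = 1488.253

1488.253 m/s


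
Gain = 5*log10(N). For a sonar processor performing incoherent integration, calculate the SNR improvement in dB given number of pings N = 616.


Gain = 5*log10(616) = 13.95

13.95 dB


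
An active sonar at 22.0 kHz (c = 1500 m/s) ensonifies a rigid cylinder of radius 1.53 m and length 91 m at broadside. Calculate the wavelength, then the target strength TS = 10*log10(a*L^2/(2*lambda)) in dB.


Step 1: lambda = c/f = 1500/22000 = 0.06818 m
Step 2: TS = 10*log10(a*L^2/(2*lambda)) = 10*log10(1.53*91^2/(2*0.06818)) = 49.68

49.68 dB


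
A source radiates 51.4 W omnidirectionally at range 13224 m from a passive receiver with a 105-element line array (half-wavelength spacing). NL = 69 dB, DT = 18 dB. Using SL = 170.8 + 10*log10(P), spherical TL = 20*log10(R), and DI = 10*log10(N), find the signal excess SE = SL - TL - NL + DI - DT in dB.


38.69 dB


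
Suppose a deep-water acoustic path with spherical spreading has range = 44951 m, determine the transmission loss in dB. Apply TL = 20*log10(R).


TL = 20*log10(44951) = 93.05

93.05 dB


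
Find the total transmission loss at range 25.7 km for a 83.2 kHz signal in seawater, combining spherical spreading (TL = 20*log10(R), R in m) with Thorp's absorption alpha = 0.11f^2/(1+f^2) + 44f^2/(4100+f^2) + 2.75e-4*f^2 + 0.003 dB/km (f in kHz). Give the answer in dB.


Step 1 (Thorp): alpha = 0.11*6922.24/(1+6922.24) + 44*6922.24/(4100+6922.24) + 2.75e-4*6922.24 + 0.003 = 29.6497 dB/km
Step 2: TL_spread = 20*log10(25700) = 88.2 dB
Step 3: TL_abs = alpha*R = 29.6497 * 25.7 = 762.0 dB
Step 4: TL_total = 88.2 + 762.0 = 850.2

850.2 dB
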